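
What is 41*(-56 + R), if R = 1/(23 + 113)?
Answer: -312215/136 ≈ -2295.7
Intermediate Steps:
R = 1/136 ≈ 0.0073529
41*(-56 + R) = 41*(-56 + 1/136) = 41*(-7615/136) = -312215/136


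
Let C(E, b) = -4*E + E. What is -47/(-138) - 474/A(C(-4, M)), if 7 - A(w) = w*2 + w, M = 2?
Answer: 66775/4002 ≈ 16.685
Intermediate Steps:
C(E, b) = -3*E
A(w) = 7 - 3*w (A(w) = 7 - (w*2 + w) = 7 - (2*w + w) = 7 - 3*w)
-47/(-138) - 474/A(C(-4, M)) = -47/(-138) - 474/(7 - (-9)*(-4)) = -47*(-1/138) - 474/(7 - 3*12) = 47/138 - 474/(7 - 36) = 47/138 - 474/(-29) = 47/138 - 474*(-1/29) = 47/138 + 474/29 = 66775/4002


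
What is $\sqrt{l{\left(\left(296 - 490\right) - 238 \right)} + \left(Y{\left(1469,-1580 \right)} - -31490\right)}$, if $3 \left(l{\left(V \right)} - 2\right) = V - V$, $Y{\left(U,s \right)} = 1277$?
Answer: $3 \sqrt{3641} \approx 181.02$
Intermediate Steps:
$l{\left(V \right)} = 2$ ($l{\left(V \right)} = 2 + \frac{V - V}{3} = 2 + \frac{1}{3} \cdot 0 = 2 + 0 = 2$)
$\sqrt{l{\left(\left(296 - 490\right) - 238 \right)} + \left(Y{\left(1469,-1580 \right)} - -31490\right)} = \sqrt{2 + \left(1277 - -31490\right)} = \sqrt{2 + \left(1277 + 31490\right)} = \sqrt{2 + 32767} = \sqrt{32769} = 3 \sqrt{3641}$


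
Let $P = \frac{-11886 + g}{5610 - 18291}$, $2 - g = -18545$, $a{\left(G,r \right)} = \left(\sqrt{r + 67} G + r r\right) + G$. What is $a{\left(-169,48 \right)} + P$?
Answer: $\frac{27067274}{12681} - 169 \sqrt{115} \approx 322.15$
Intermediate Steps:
$a{\left(G,r \right)} = G + r^{2} + G \sqrt{67 + r}$ ($a{\left(G,r \right)} = \left(\sqrt{67 + r} G + r^{2}\right) + G = \left(G \sqrt{67 + r} + r^{2}\right) + G = \left(r^{2} + G \sqrt{67 + r}\right) + G = G + r^{2} + G \sqrt{67 + r}$)
$g = 18547$ ($g = 2 - -18545 = 2 + 18545 = 18547$)
$P = - \frac{6661}{12681}$ ($P = \frac{-11886 + 18547}{5610 - 18291} = \frac{6661}{-12681} = 6661 \left(- \frac{1}{12681}\right) = - \frac{6661}{12681} \approx -0.52527$)
$a{\left(-169,48 \right)} + P = \left(-169 + 48^{2} - 169 \sqrt{67 + 48}\right) - \frac{6661}{12681} = \left(-169 + 2304 - 169 \sqrt{115}\right) - \frac{6661}{12681} = \left(2135 - 169 \sqrt{115}\right) - \frac{6661}{12681} = \frac{27067274}{12681} - 169 \sqrt{115}$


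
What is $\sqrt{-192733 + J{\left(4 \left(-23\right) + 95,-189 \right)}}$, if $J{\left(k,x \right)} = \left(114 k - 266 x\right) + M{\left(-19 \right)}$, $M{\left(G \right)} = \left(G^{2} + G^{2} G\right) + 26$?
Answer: $i \sqrt{148589} \approx 385.47 i$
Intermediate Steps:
$M{\left(G \right)} = 26 + G^{2} + G^{3}$ ($M{\left(G \right)} = \left(G^{2} + G^{3}\right) + 26 = 26 + G^{2} + G^{3}$)
$J{\left(k,x \right)} = -6472 - 266 x + 114 k$ ($J{\left(k,x \right)} = \left(114 k - 266 x\right) + \left(26 + \left(-19\right)^{2} + \left(-19\right)^{3}\right) = \left(- 266 x + 114 k\right) + \left(26 + 361 - 6859\right) = \left(- 266 x + 114 k\right) - 6472 = -6472 - 266 x + 114 k$)
$\sqrt{-192733 + J{\left(4 \left(-23\right) + 95,-189 \right)}} = \sqrt{-192733 - \left(-43802 - 114 \left(4 \left(-23\right) + 95\right)\right)} = \sqrt{-192733 + \left(-6472 + 50274 + 114 \left(-92 + 95\right)\right)} = \sqrt{-192733 + \left(-6472 + 50274 + 114 \cdot 3\right)} = \sqrt{-192733 + \left(-6472 + 50274 + 342\right)} = \sqrt{-192733 + 44144} = \sqrt{-148589} = i \sqrt{148589}$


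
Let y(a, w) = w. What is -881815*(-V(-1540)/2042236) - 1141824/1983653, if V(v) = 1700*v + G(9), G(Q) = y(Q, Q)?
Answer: -654204482987122387/578726795444 ≈ -1.1304e+6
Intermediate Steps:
G(Q) = Q
V(v) = 9 + 1700*v (V(v) = 1700*v + 9 = 9 + 1700*v)
-881815*(-V(-1540)/2042236) - 1141824/1983653 = -881815/((-2042236/(9 + 1700*(-1540)))) - 1141824/1983653 = -881815/((-2042236/(9 - 2618000))) - 1141824*1/1983653 = -881815/((-2042236/(-2617991))) - 1141824/1983653 = -881815/((-2042236*(-1/2617991))) - 1141824/1983653 = -881815/2042236/2617991 - 1141824/1983653 = -881815*2617991/2042236 - 1141824/1983653 = -2308583733665/2042236 - 1141824/1983653 = -654204482987122387/578726795444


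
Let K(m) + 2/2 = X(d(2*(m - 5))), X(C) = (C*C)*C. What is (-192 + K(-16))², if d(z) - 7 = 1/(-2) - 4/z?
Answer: 48371315592601/5489031744 ≈ 8812.4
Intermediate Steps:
d(z) = 13/2 - 4/z (d(z) = 7 + (1/(-2) - 4/z) = 7 + (1*(-½) - 4/z) = 7 + (-½ - 4/z) = 13/2 - 4/z)
X(C) = C³ (X(C) = C²*C = C³)
K(m) = -1 + (13/2 - 4/(-10 + 2*m))³ (K(m) = -1 + (13/2 - 4*1/(2*(m - 5)))³ = -1 + (13/2 - 4*1/(2*(-5 + m)))³ = -1 + (13/2 - 4/(-10 + 2*m))³)
(-192 + K(-16))² = (-192 + (-1 + (-69 + 13*(-16))³/(8*(-5 - 16)³)))² = (-192 + (-1 + (⅛)*(-69 - 208)³/(-21)³))² = (-192 + (-1 + (⅛)*(-277)³*(-1/9261)))² = (-192 + (-1 + (⅛)*(-21253933)*(-1/9261)))² = (-192 + (-1 + 21253933/74088))² = (-192 + 21179845/74088)² = (6954949/74088)² = 48371315592601/5489031744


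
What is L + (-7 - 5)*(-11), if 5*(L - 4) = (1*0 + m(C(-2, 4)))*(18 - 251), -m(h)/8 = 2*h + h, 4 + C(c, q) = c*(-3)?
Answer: 11864/5 ≈ 2372.8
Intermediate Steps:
C(c, q) = -4 - 3*c (C(c, q) = -4 + c*(-3) = -4 - 3*c)
m(h) = -24*h (m(h) = -8*(2*h + h) = -24*h)
L = 11204/5 (L = 4 + ((1*0 - 24*(-4 - 3*(-2)))*(18 - 251))/5 = 4 + ((0 - 24*(-4 + 6))*(-233))/5 = 4 + ((0 - 24*2)*(-233))/5 = 4 + ((0 - 48)*(-233))/5 = 4 + (-48*(-233))/5 = 4 + (⅕)*11184 = 4 + 11184/5 = 11204/5 ≈ 2240.8)
L + (-7 - 5)*(-11) = 11204/5 + (-7 - 5)*(-11) = 11204/5 - 12*(-11) = 11204/5 + 132 = 11864/5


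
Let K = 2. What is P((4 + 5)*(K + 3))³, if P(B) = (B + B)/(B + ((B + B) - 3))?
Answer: 3375/10648 ≈ 0.31696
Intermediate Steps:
P(B) = 2*B/(-3 + 3*B) (P(B) = (2*B)/(B + (2*B - 3)) = (2*B)/(B + (-3 + 2*B)) = (2*B)/(-3 + 3*B) = 2*B/(-3 + 3*B))
P((4 + 5)*(K + 3))³ = (2*((4 + 5)*(2 + 3))/(3*(-1 + (4 + 5)*(2 + 3))))³ = (2*(9*5)/(3*(-1 + 9*5)))³ = ((⅔)*45/(-1 + 45))³ = ((⅔)*45/44)³ = ((⅔)*45*(1/44))³ = (15/22)³ = 3375/10648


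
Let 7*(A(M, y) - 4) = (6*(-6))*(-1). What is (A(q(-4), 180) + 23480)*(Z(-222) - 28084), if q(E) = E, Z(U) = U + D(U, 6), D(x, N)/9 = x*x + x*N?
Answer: 66305951088/7 ≈ 9.4723e+9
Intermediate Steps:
D(x, N) = 9*x**2 + 9*N*x (D(x, N) = 9*(x*x + x*N) = 9*(x**2 + N*x) = 9*x**2 + 9*N*x)
Z(U) = U + 9*U*(6 + U)
A(M, y) = 64/7 (A(M, y) = 4 + ((6*(-6))*(-1))/7 = 4 + (-36*(-1))/7 = 4 + (1/7)*36 = 4 + 36/7 = 64/7)
(A(q(-4), 180) + 23480)*(Z(-222) - 28084) = (64/7 + 23480)*(-222*(55 + 9*(-222)) - 28084) = 164424*(-222*(55 - 1998) - 28084)/7 = 164424*(-222*(-1943) - 28084)/7 = 164424*(431346 - 28084)/7 = (164424/7)*403262 = 66305951088/7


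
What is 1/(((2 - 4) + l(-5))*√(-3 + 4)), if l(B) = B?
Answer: -⅐ ≈ -0.14286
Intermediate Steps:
1/(((2 - 4) + l(-5))*√(-3 + 4)) = 1/(((2 - 4) - 5)*√(-3 + 4)) = 1/((-2 - 5)*√1) = 1/(-7*1) = 1/(-7) = -⅐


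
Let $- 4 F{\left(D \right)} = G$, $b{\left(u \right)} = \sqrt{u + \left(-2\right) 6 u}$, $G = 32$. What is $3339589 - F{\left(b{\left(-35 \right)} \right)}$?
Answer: $3339597$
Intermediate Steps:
$b{\left(u \right)} = \sqrt{11} \sqrt{- u}$ ($b{\left(u \right)} = \sqrt{u - 12 u} = \sqrt{- 11 u} = \sqrt{11} \sqrt{- u}$)
$F{\left(D \right)} = -8$ ($F{\left(D \right)} = \left(- \frac{1}{4}\right) 32 = -8$)
$3339589 - F{\left(b{\left(-35 \right)} \right)} = 3339589 - -8 = 3339589 + 8 = 3339597$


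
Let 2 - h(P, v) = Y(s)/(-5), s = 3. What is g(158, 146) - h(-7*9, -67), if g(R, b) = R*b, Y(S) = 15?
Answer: 23063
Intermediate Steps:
h(P, v) = 5 (h(P, v) = 2 - 15/(-5) = 2 - 15*(-1)/5 = 2 - 1*(-3) = 2 + 3 = 5)
g(158, 146) - h(-7*9, -67) = 158*146 - 1*5 = 23068 - 5 = 23063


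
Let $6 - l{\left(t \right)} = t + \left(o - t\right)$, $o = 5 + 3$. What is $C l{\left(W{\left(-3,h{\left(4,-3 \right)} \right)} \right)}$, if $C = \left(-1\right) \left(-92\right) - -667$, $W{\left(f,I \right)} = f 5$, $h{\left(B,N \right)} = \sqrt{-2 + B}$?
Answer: $-1518$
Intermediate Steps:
$o = 8$
$W{\left(f,I \right)} = 5 f$
$l{\left(t \right)} = -2$ ($l{\left(t \right)} = 6 - \left(t - \left(-8 + t\right)\right) = 6 - 8 = -2$)
$C = 759$ ($C = 92 + 667 = 759$)
$C l{\left(W{\left(-3,h{\left(4,-3 \right)} \right)} \right)} = 759 \left(-2\right) = -1518$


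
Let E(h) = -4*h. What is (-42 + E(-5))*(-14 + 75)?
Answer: -1342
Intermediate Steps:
(-42 + E(-5))*(-14 + 75) = (-42 - 4*(-5))*(-14 + 75) = (-42 + 20)*61 = -22*61 = -1342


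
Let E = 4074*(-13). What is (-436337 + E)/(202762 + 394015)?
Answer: -489299/596777 ≈ -0.81990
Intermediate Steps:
E = -52962
(-436337 + E)/(202762 + 394015) = (-436337 - 52962)/(202762 + 394015) = -489299/596777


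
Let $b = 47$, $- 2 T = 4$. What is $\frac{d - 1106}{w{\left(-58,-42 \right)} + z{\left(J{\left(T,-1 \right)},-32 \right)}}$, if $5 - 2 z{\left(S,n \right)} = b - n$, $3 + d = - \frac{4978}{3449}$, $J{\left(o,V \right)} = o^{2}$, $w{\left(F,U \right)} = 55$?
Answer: $- \frac{3829919}{62082} \approx -61.691$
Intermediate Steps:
$T = -2$ ($T = \left(- \frac{1}{2}\right) 4 = -2$)
$d = - \frac{15325}{3449}$ ($d = -3 - \frac{4978}{3449} = - \frac{15325}{3449} \approx -4.4433$)
$z{\left(S,n \right)} = -21 + \frac{n}{2}$ ($z{\left(S,n \right)} = \frac{5}{2} - \frac{47 - n}{2} = \frac{5}{2} + \left(- \frac{47}{2} + \frac{n}{2}\right) = -21 + \frac{n}{2}$)
$\frac{d - 1106}{w{\left(-58,-42 \right)} + z{\left(J{\left(T,-1 \right)},-32 \right)}} = \frac{- \frac{15325}{3449} - 1106}{55 + \left(-21 + \frac{1}{2} \left(-32\right)\right)} = - \frac{3829919}{3449 \left(55 - 37\right)} = - \frac{3829919}{3449 \cdot 18} = \left(- \frac{3829919}{3449}\right) \frac{1}{18} = - \frac{3829919}{62082}$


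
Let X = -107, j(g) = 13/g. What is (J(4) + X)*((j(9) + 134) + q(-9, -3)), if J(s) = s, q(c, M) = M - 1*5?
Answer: -118141/9 ≈ -13127.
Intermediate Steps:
q(c, M) = -5 + M (q(c, M) = M - 5 = -5 + M)
(J(4) + X)*((j(9) + 134) + q(-9, -3)) = (4 - 107)*((13/9 + 134) + (-5 - 3)) = -103*((13*(⅑) + 134) - 8) = -103*((13/9 + 134) - 8) = -103*(1219/9 - 8) = -103*1147/9 = -118141/9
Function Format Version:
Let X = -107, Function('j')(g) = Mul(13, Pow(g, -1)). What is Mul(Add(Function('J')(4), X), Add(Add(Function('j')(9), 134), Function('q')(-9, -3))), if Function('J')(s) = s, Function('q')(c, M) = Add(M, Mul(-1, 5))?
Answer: Rational(-118141, 9) ≈ -13127.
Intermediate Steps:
Function('q')(c, M) = Add(-5, M) (Function('q')(c, M) = Add(M, -5) = Add(-5, M))
Mul(Add(Function('J')(4), X), Add(Add(Function('j')(9), 134), Function('q')(-9, -3))) = Mul(Add(4, -107), Add(Add(Mul(13, Pow(9, -1)), 134), Add(-5, -3))) = Mul(-103, Add(Add(Mul(13, Rational(1, 9)), 134), -8)) = Mul(-103, Add(Add(Rational(13, 9), 134), -8)) = Mul(-103, Add(Rational(1219, 9), -8)) = Mul(-103, Rational(1147, 9)) = Rational(-118141, 9)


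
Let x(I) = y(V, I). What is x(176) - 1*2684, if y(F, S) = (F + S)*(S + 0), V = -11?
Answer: 26356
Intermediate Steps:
y(F, S) = S*(F + S) (y(F, S) = (F + S)*S = S*(F + S))
x(I) = I*(-11 + I)
x(176) - 1*2684 = 176*(-11 + 176) - 1*2684 = 176*165 - 2684 = 29040 - 2684 = 26356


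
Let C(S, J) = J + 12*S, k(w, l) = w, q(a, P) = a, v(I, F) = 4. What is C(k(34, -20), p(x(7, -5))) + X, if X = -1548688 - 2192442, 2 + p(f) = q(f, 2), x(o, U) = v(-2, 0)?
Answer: -3740720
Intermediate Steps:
x(o, U) = 4
p(f) = -2 + f
X = -3741130
C(k(34, -20), p(x(7, -5))) + X = ((-2 + 4) + 12*34) - 3741130 = (2 + 408) - 3741130 = 410 - 3741130 = -3740720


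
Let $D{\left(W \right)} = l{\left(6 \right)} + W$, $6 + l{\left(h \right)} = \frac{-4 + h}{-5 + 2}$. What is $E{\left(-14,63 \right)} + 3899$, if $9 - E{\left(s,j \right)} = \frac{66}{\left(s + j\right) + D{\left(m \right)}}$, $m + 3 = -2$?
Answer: $\frac{218749}{56} \approx 3906.2$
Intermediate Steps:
$l{\left(h \right)} = - \frac{14}{3} - \frac{h}{3}$ ($l{\left(h \right)} = -6 + \frac{-4 + h}{-5 + 2} = -6 + \frac{-4 + h}{-3} = -6 + \left(-4 + h\right) \left(- \frac{1}{3}\right) = -6 - \left(- \frac{4}{3} + \frac{h}{3}\right) = - \frac{14}{3} - \frac{h}{3}$)
$m = -5$ ($m = -3 - 2 = -5$)
$D{\left(W \right)} = - \frac{20}{3} + W$ ($D{\left(W \right)} = \left(- \frac{14}{3} - 2\right) + W = - \frac{20}{3} + W$)
$E{\left(s,j \right)} = 9 - \frac{66}{- \frac{35}{3} + j + s}$ ($E{\left(s,j \right)} = 9 - \frac{66}{\left(s + j\right) - \frac{35}{3}} = 9 - \frac{66}{\left(j + s\right) - \frac{35}{3}} = 9 - \frac{66}{- \frac{35}{3} + j + s}$)
$E{\left(-14,63 \right)} + 3899 = \frac{27 \left(-19 + 63 - 14\right)}{-35 + 3 \cdot 63 + 3 \left(-14\right)} + 3899 = 27 \frac{1}{-35 + 189 - 42} \cdot 30 + 3899 = 27 \cdot \frac{1}{112} \cdot 30 + 3899 = \frac{405}{56} + 3899 = \frac{218749}{56}$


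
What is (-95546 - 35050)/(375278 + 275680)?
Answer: -21766/108493 ≈ -0.20062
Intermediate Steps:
(-95546 - 35050)/(375278 + 275680) = -130596/650958 = -130596*1/650958 = -21766/108493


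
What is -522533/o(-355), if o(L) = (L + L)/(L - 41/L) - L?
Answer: -32915398736/22488185 ≈ -1463.7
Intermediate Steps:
o(L) = -L + 2*L/(L - 41/L) (o(L) = (2*L)/(L - 41/L) - L = 2*L/(L - 41/L) - L = -L + 2*L/(L - 41/L))
-522533/o(-355) = -522533*(-(-41 + (-355)²)/(355*(41 - 1*(-355)² + 2*(-355)))) = -522533*(-(-41 + 126025)/(355*(41 - 1*126025 - 710))) = -522533*(-125984/(355*(41 - 126025 - 710))) = -522533/((-355*1/125984*(-126694))) = -522533/22488185/62992 = -522533*62992/22488185 = -32915398736/22488185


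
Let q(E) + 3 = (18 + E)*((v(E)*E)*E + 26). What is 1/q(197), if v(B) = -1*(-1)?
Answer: 1/8349522 ≈ 1.1977e-7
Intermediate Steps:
v(B) = 1
q(E) = -3 + (18 + E)*(26 + E²) (q(E) = -3 + (18 + E)*((1*E)*E + 26) = -3 + (18 + E)*(E*E + 26) = -3 + (18 + E)*(E² + 26) = -3 + (18 + E)*(26 + E²))
1/q(197) = 1/(465 + 197³ + 18*197² + 26*197) = 1/(465 + 7645373 + 18*38809 + 5122) = 1/(465 + 7645373 + 698562 + 5122) = 1/8349522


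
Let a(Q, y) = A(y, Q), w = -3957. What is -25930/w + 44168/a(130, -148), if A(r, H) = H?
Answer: 89071838/257205 ≈ 346.31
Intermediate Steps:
a(Q, y) = Q
-25930/w + 44168/a(130, -148) = -25930/(-3957) + 44168/130 = -25930*(-1/3957) + 44168*(1/130) = 25930/3957 + 22084/65 = 89071838/257205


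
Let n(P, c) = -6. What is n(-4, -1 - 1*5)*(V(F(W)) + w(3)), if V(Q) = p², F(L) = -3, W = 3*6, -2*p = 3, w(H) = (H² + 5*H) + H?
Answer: -351/2 ≈ -175.50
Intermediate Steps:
w(H) = H² + 6*H
p = -3/2 (p = -½*3 = -3/2 ≈ -1.5000)
W = 18
V(Q) = 9/4 (V(Q) = (-3/2)² = 9/4)
n(-4, -1 - 1*5)*(V(F(W)) + w(3)) = -6*(9/4 + 3*(6 + 3)) = -6*(9/4 + 3*9) = -6*(9/4 + 27) = -6*117/4 = -351/2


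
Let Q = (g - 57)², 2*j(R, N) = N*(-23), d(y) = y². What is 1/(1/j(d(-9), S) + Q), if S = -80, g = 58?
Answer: 920/921 ≈ 0.99891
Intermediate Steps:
j(R, N) = -23*N/2 (j(R, N) = (N*(-23))/2 = (-23*N)/2 = -23*N/2)
Q = 1 (Q = (58 - 57)² = 1² = 1)
1/(1/j(d(-9), S) + Q) = 1/(1/(-23/2*(-80)) + 1) = 1/(1/920 + 1) = 1/(921/920) = 920/921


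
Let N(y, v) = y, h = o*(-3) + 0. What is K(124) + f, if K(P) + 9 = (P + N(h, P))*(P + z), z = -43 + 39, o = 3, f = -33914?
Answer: -20123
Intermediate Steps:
z = -4
h = -9 (h = 3*(-3) + 0 = -9 + 0 = -9)
K(P) = -9 + (-9 + P)*(-4 + P) (K(P) = -9 + (P - 9)*(P - 4) = -9 + (-9 + P)*(-4 + P))
K(124) + f = (27 + 124² - 13*124) - 33914 = (27 + 15376 - 1612) - 33914 = 13791 - 33914 = -20123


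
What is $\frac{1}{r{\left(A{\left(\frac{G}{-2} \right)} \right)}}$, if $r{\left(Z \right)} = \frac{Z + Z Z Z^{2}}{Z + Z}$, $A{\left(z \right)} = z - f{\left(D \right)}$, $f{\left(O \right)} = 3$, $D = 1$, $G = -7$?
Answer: $\frac{16}{9} \approx 1.7778$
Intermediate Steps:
$A{\left(z \right)} = -3 + z$ ($A{\left(z \right)} = z - 3 = -3 + z$)
$r{\left(Z \right)} = \frac{Z + Z^{4}}{2 Z}$ ($r{\left(Z \right)} = \frac{Z + Z^{2} Z^{2}}{2 Z} = \left(Z + Z^{4}\right) \frac{1}{2 Z} = \frac{Z + Z^{4}}{2 Z}$)
$\frac{1}{r{\left(A{\left(\frac{G}{-2} \right)} \right)}} = \frac{1}{\frac{1}{2} + \frac{\left(-3 - \frac{7}{-2}\right)^{3}}{2}} = \frac{1}{\frac{1}{2} + \frac{\left(-3 - - \frac{7}{2}\right)^{3}}{2}} = \frac{1}{\frac{1}{2} + \frac{\left(-3 + \frac{7}{2}\right)^{3}}{2}} = \frac{1}{\frac{1}{2} + \frac{1}{2 \cdot 8}} = \frac{1}{\frac{1}{2} + \frac{1}{2} \cdot \frac{1}{8}} = \frac{1}{\frac{1}{2} + \frac{1}{16}} = \frac{1}{\frac{9}{16}} = \frac{16}{9}$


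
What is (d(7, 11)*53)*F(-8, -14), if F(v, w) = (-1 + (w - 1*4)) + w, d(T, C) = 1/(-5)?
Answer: 1749/5 ≈ 349.80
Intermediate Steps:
d(T, C) = -⅕
F(v, w) = -5 + 2*w (F(v, w) = (-1 + (w - 4)) + w = (-1 + (-4 + w)) + w = (-5 + w) + w = -5 + 2*w)
(d(7, 11)*53)*F(-8, -14) = (-⅕*53)*(-5 + 2*(-14)) = -53*(-5 - 28)/5 = -53/5*(-33) = 1749/5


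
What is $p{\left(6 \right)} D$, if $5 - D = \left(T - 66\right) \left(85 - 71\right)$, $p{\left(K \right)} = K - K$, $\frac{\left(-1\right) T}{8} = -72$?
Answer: $0$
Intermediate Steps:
$T = 576$ ($T = \left(-8\right) \left(-72\right) = 576$)
$p{\left(K \right)} = 0$
$D = -7135$ ($D = 5 - \left(576 - 66\right) \left(85 - 71\right) = 5 - 510 \cdot 14 = 5 - 7140 = -7135$)
$p{\left(6 \right)} D = 0 \left(-7135\right) = 0$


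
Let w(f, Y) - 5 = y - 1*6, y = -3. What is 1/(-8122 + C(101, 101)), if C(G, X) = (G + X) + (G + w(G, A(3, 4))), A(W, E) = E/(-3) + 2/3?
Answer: -1/7823 ≈ -0.00012783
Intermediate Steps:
A(W, E) = ⅔ - E/3 (A(W, E) = E*(-⅓) + 2*(⅓) = -E/3 + ⅔ = ⅔ - E/3)
w(f, Y) = -4 (w(f, Y) = 5 + (-3 - 1*6) = 5 + (-3 - 6) = 5 - 9 = -4)
C(G, X) = -4 + X + 2*G (C(G, X) = (G + X) + (G - 4) = (G + X) + (-4 + G) = -4 + X + 2*G)
1/(-8122 + C(101, 101)) = 1/(-8122 + (-4 + 101 + 2*101)) = 1/(-8122 + (-4 + 101 + 202)) = 1/(-8122 + 299) = 1/(-7823) = -1/7823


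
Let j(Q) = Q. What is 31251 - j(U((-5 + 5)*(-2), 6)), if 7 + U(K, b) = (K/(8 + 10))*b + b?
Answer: 31252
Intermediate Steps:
U(K, b) = -7 + b + K*b/18 (U(K, b) = -7 + ((K/(8 + 10))*b + b) = -7 + ((K/18)*b + b) = -7 + (K*b/18 + b) = -7 + (b + K*b/18) = -7 + b + K*b/18)
31251 - j(U((-5 + 5)*(-2), 6)) = 31251 - (-7 + 6 + (1/18)*((-5 + 5)*(-2))*6) = 31251 - (-7 + 6 + (1/18)*(0*(-2))*6) = 31251 - (-7 + 6 + (1/18)*0*6) = 31251 - (-7 + 6 + 0) = 31251 - 1*(-1) = 31251 + 1 = 31252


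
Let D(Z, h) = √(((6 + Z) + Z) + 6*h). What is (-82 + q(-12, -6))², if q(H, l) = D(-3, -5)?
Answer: (82 - I*√30)² ≈ 6694.0 - 898.26*I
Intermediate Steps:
D(Z, h) = √(6 + 2*Z + 6*h) (D(Z, h) = √((6 + 2*Z) + 6*h) = √(6 + 2*Z + 6*h))
q(H, l) = I*√30 (q(H, l) = √(6 + 2*(-3) + 6*(-5)) = √(6 - 6 - 30) = √(-30) = I*√30)
(-82 + q(-12, -6))² = (-82 + I*√30)²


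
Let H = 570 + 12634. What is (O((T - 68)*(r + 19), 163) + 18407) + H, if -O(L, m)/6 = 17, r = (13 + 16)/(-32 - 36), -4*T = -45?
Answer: 31509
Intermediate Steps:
T = 45/4 (T = -¼*(-45) = 45/4 ≈ 11.250)
r = -29/68 (r = 29/(-68) = 29*(-1/68) = -29/68 ≈ -0.42647)
O(L, m) = -102 (O(L, m) = -6*17 = -102)
H = 13204
(O((T - 68)*(r + 19), 163) + 18407) + H = (-102 + 18407) + 13204 = 18305 + 13204 = 31509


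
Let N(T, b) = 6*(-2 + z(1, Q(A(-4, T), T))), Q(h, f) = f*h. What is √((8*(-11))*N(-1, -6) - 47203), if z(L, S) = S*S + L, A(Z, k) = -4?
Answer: I*√55123 ≈ 234.78*I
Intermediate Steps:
z(L, S) = L + S² (z(L, S) = S² + L = L + S²)
N(T, b) = -6 + 96*T² (N(T, b) = 6*(-2 + (1 + (T*(-4))²)) = 6*(-2 + (1 + (-4*T)²)) = 6*(-2 + (1 + 16*T²)) = 6*(-1 + 16*T²) = -6 + 96*T²)
√((8*(-11))*N(-1, -6) - 47203) = √((8*(-11))*(-6 + 96*(-1)²) - 47203) = √(-88*(-6 + 96*1) - 47203) = √(-88*(-6 + 96) - 47203) = √(-88*90 - 47203) = √(-7920 - 47203) = √(-55123) = I*√55123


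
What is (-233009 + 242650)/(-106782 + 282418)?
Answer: 9641/175636 ≈ 0.054892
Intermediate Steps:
(-233009 + 242650)/(-106782 + 282418) = 9641/175636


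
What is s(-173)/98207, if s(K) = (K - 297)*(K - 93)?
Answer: 125020/98207 ≈ 1.2730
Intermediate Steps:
s(K) = (-297 + K)*(-93 + K)
s(-173)/98207 = (27621 + (-173)² - 390*(-173))/98207 = (27621 + 29929 + 67470)*(1/98207) = 125020*(1/98207) = 125020/98207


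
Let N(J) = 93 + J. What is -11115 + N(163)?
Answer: -10859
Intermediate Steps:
-11115 + N(163) = -11115 + (93 + 163) = -11115 + 256 = -10859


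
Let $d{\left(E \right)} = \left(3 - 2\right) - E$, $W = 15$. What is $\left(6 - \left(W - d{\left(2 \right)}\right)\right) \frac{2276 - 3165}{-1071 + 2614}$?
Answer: $\frac{8890}{1543} \approx 5.7615$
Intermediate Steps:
$d{\left(E \right)} = 1 - E$ ($d{\left(E \right)} = \left(3 - 2\right) - E = 1 - E$)
$\left(6 - \left(W - d{\left(2 \right)}\right)\right) \frac{2276 - 3165}{-1071 + 2614} = \left(6 - \left(15 - \left(1 - 2\right)\right)\right) \frac{2276 - 3165}{-1071 + 2614} = \left(6 - \left(15 - \left(1 - 2\right)\right)\right) \left(- \frac{889}{1543}\right) = \left(6 - \left(15 - -1\right)\right) \left(\left(-889\right) \frac{1}{1543}\right) = \left(6 - \left(15 + 1\right)\right) \left(- \frac{889}{1543}\right) = \left(6 - 16\right) \left(- \frac{889}{1543}\right) = \left(-10\right) \left(- \frac{889}{1543}\right) = \frac{8890}{1543}$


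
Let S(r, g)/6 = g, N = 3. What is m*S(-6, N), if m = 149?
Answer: 2682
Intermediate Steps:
S(r, g) = 6*g
m*S(-6, N) = 149*(6*3) = 149*18 = 2682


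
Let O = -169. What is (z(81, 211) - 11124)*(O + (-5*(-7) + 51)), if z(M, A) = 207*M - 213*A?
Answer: 3261900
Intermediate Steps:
z(M, A) = -213*A + 207*M
(z(81, 211) - 11124)*(O + (-5*(-7) + 51)) = ((-213*211 + 207*81) - 11124)*(-169 + (-5*(-7) + 51)) = ((-44943 + 16767) - 11124)*(-169 + (35 + 51)) = (-28176 - 11124)*(-169 + 86) = -39300*(-83) = 3261900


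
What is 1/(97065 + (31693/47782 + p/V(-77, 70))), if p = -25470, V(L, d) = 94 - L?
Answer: 907858/87986615877 ≈ 1.0318e-5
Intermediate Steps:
1/(97065 + (31693/47782 + p/V(-77, 70))) = 1/(97065 + (31693/47782 - 25470/(94 - 1*(-77)))) = 1/(97065 + (31693*(1/47782) - 25470/(94 + 77))) = 1/(97065 + (31693/47782 - 25470/171)) = 1/(97065 + (31693/47782 - 25470*1/171)) = 1/(97065 + (31693/47782 - 2830/19)) = 1/(97065 - 134620893/907858) = 1/(87986615877/907858) = 907858/87986615877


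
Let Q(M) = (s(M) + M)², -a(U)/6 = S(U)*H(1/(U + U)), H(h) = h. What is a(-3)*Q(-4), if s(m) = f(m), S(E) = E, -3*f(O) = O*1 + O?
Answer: -16/3 ≈ -5.3333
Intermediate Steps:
f(O) = -2*O/3 (f(O) = -(O*1 + O)/3 = -(O + O)/3 = -2*O/3)
s(m) = -2*m/3
a(U) = -3 (a(U) = -6*U/(U + U) = -6*U/(2*U) = -6*U*1/(2*U) = -6*½ = -3)
Q(M) = M²/9 (Q(M) = (-2*M/3 + M)² = (M/3)² = M²/9)
a(-3)*Q(-4) = -(-4)²/3 = -16/3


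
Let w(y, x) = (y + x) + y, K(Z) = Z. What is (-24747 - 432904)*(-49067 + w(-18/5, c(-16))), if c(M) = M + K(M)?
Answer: 112367507681/5 ≈ 2.2474e+10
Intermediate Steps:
c(M) = 2*M (c(M) = M + M = 2*M)
w(y, x) = x + 2*y (w(y, x) = (x + y) + y = x + 2*y)
(-24747 - 432904)*(-49067 + w(-18/5, c(-16))) = (-24747 - 432904)*(-49067 + (2*(-16) + 2*(-18/5))) = -457651*(-49067 + (-32 + 2*(-18/5))) = -457651*(-49067 + (-32 - 36/5)) = -457651*(-49067 - 196/5) = -457651*(-245531/5) = 112367507681/5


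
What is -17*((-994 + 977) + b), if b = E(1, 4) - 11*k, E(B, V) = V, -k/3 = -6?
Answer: 3587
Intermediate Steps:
k = 18 (k = -3*(-6) = 18)
b = -194 (b = 4 - 11*18 = 4 - 198 = -194)
-17*((-994 + 977) + b) = -17*((-994 + 977) - 194) = -17*(-17 - 194) = -17*(-211) = 3587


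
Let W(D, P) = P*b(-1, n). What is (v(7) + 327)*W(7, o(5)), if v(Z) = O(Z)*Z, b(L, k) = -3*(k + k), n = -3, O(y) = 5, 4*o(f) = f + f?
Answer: 16290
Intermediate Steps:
o(f) = f/2 (o(f) = (f + f)/4 = (2*f)/4 = f/2)
b(L, k) = -6*k
v(Z) = 5*Z
W(D, P) = 18*P (W(D, P) = P*(-6*(-3)) = P*18 = 18*P)
(v(7) + 327)*W(7, o(5)) = (5*7 + 327)*(18*((½)*5)) = (35 + 327)*(18*(5/2)) = 362*45 = 16290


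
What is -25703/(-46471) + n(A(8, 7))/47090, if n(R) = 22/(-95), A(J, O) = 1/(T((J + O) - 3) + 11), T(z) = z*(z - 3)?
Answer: 57491316644/103945171025 ≈ 0.55309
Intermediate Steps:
T(z) = z*(-3 + z)
A(J, O) = 1/(11 + (-6 + J + O)*(-3 + J + O)) (A(J, O) = 1/(((J + O) - 3)*(-3 + ((J + O) - 3)) + 11) = 1/((-3 + J + O)*(-3 + (-3 + J + O)) + 11) = 1/((-3 + J + O)*(-6 + J + O) + 11) = 1/((-6 + J + O)*(-3 + J + O) + 11) = 1/(11 + (-6 + J + O)*(-3 + J + O)))
n(R) = -22/95 (n(R) = 22*(-1/95) = -22/95)
-25703/(-46471) + n(A(8, 7))/47090 = -25703/(-46471) - 22/95/47090 = -25703*(-1/46471) - 22/95*1/47090 = 25703/46471 - 11/2236775 = 57491316644/103945171025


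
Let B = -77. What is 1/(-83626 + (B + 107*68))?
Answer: -1/76427 ≈ -1.3084e-5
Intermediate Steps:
1/(-83626 + (B + 107*68)) = 1/(-83626 + (-77 + 107*68)) = 1/(-83626 + (-77 + 7276)) = 1/(-83626 + 7199) = 1/(-76427) = -1/76427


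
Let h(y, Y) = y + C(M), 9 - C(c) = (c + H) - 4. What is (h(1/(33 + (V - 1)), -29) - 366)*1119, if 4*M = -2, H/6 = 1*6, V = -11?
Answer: -6085495/14 ≈ -4.3468e+5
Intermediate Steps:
H = 36 (H = 6*(1*6) = 6*6 = 36)
M = -1/2 (M = (1/4)*(-2) = -1/2 ≈ -0.50000)
C(c) = -23 - c (C(c) = 9 - ((c + 36) - 4) = 9 - ((36 + c) - 4) = 9 - (32 + c) = 9 + (-32 - c) = -23 - c)
h(y, Y) = -45/2 + y (h(y, Y) = y + (-23 - 1*(-1/2)) = y + (-23 + 1/2) = y - 45/2 = -45/2 + y)
(h(1/(33 + (V - 1)), -29) - 366)*1119 = ((-45/2 + 1/(33 + (-11 - 1))) - 366)*1119 = ((-45/2 + 1/(33 - 12)) - 366)*1119 = ((-45/2 + 1/21) - 366)*1119 = (-943/42 - 366)*1119 = -16315/42*1119 = -6085495/14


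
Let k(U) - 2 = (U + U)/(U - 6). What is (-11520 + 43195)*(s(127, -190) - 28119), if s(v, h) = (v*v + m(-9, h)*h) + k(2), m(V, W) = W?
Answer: 763715925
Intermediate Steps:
k(U) = 2 + 2*U/(-6 + U) (k(U) = 2 + (U + U)/(U - 6) = 2 + (2*U)/(-6 + U) = 2 + 2*U/(-6 + U))
s(v, h) = 1 + h² + v² (s(v, h) = (v*v + h*h) + 4*(-3 + 2)/(-6 + 2) = (v² + h²) + 4*(-1)/(-4) = (h² + v²) + 4*(-¼)*(-1) = (h² + v²) + 1 = 1 + h² + v²)
(-11520 + 43195)*(s(127, -190) - 28119) = (-11520 + 43195)*((1 + (-190)² + 127²) - 28119) = 31675*((1 + 36100 + 16129) - 28119) = 31675*(52230 - 28119) = 31675*24111 = 763715925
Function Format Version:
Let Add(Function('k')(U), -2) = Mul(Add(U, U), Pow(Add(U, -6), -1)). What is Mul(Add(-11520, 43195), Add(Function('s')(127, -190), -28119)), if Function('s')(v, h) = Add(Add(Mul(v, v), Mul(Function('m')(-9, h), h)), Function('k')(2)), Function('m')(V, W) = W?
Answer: 763715925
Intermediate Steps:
Function('k')(U) = Add(2, Mul(2, U, Pow(Add(-6, U), -1))) (Function('k')(U) = Add(2, Mul(Add(U, U), Pow(Add(U, -6), -1))) = Add(2, Mul(Mul(2, U), Pow(Add(-6, U), -1))) = Add(2, Mul(2, U, Pow(Add(-6, U), -1))))
Function('s')(v, h) = Add(1, Pow(h, 2), Pow(v, 2)) (Function('s')(v, h) = Add(Add(Mul(v, v), Mul(h, h)), Mul(4, Pow(Add(-6, 2), -1), Add(-3, 2))) = Add(Add(Pow(v, 2), Pow(h, 2)), Mul(4, Pow(-4, -1), -1)) = Add(Add(Pow(h, 2), Pow(v, 2)), Mul(4, Rational(-1, 4), -1)) = Add(Add(Pow(h, 2), Pow(v, 2)), 1) = Add(1, Pow(h, 2), Pow(v, 2)))
Mul(Add(-11520, 43195), Add(Function('s')(127, -190), -28119)) = Mul(Add(-11520, 43195), Add(Add(1, Pow(-190, 2), Pow(127, 2)), -28119)) = Mul(31675, Add(Add(1, 36100, 16129), -28119)) = Mul(31675, Add(52230, -28119)) = Mul(31675, 24111) = 763715925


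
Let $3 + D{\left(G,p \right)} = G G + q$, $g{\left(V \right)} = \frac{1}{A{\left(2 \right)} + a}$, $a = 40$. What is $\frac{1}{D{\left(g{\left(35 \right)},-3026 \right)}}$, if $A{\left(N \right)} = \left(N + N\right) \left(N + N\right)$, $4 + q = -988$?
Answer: $- \frac{3136}{3120319} \approx -0.001005$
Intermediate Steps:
$q = -992$ ($q = -4 - 988 = -992$)
$A{\left(N \right)} = 4 N^{2}$ ($A{\left(N \right)} = 2 N 2 N = 4 N^{2}$)
$g{\left(V \right)} = \frac{1}{56}$ ($g{\left(V \right)} = \frac{1}{4 \cdot 2^{2} + 40} = \frac{1}{4 \cdot 4 + 40} = \frac{1}{16 + 40} = \frac{1}{56}$)
$D{\left(G,p \right)} = -995 + G^{2}$ ($D{\left(G,p \right)} = -3 + \left(G G - 992\right) = -3 + \left(G^{2} - 992\right) = -3 + \left(-992 + G^{2}\right) = -995 + G^{2}$)
$\frac{1}{D{\left(g{\left(35 \right)},-3026 \right)}} = \frac{1}{-995 + \left(\frac{1}{56}\right)^{2}} = \frac{1}{-995 + \frac{1}{3136}} = \frac{1}{- \frac{3120319}{3136}} = - \frac{3136}{3120319}$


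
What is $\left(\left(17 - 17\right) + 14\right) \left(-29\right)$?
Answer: $-406$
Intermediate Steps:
$\left(\left(17 - 17\right) + 14\right) \left(-29\right) = \left(0 + 14\right) \left(-29\right) = 14 \left(-29\right) = -406$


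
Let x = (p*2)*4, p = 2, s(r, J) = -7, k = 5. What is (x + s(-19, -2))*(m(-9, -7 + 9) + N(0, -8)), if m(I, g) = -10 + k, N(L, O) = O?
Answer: -117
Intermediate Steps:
m(I, g) = -5 (m(I, g) = -10 + 5 = -5)
x = 16 (x = (2*2)*4 = 4*4 = 16)
(x + s(-19, -2))*(m(-9, -7 + 9) + N(0, -8)) = (16 - 7)*(-5 - 8) = 9*(-13) = -117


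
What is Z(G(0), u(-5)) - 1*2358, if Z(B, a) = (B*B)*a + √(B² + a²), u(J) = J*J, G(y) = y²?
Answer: -2333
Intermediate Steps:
u(J) = J²
Z(B, a) = √(B² + a²) + a*B² (Z(B, a) = B²*a + √(B² + a²) = a*B² + √(B² + a²) = √(B² + a²) + a*B²)
Z(G(0), u(-5)) - 1*2358 = (√((0²)² + ((-5)²)²) + (-5)²*(0²)²) - 1*2358 = (√(0² + 25²) + 25*0²) - 2358 = (√(0 + 625) + 25*0) - 2358 = (√625 + 0) - 2358 = (25 + 0) - 2358 = 25 - 2358 = -2333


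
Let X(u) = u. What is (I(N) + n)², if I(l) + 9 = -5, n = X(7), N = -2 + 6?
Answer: 49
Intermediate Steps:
N = 4
n = 7
I(l) = -14 (I(l) = -9 - 5 = -14)
(I(N) + n)² = (-14 + 7)² = (-7)² = 49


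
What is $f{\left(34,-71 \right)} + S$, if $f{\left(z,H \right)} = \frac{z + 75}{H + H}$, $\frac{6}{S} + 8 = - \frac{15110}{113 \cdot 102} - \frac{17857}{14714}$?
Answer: $- \frac{24217676531}{18103953602} \approx -1.3377$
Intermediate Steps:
$S = - \frac{72682956}{127492631}$ ($S = \frac{6}{-8 - \left(\frac{2551}{2102} + \frac{7555}{5763}\right)} = \frac{6}{-8 - \left(\frac{2551}{2102} + \frac{15110}{11526}\right)} = \frac{6}{-8 - \frac{30582023}{12113826}} = \frac{6}{- \frac{127492631}{12113826}} = 6 \left(- \frac{12113826}{127492631}\right) = - \frac{72682956}{127492631} \approx -0.5701$)
$f{\left(z,H \right)} = \frac{75 + z}{2 H}$
$f{\left(34,-71 \right)} + S = \frac{75 + 34}{2 \left(-71\right)} - \frac{72682956}{127492631} = \frac{1}{2} \left(- \frac{1}{71}\right) 109 - \frac{72682956}{127492631} = - \frac{109}{142} - \frac{72682956}{127492631} = - \frac{24217676531}{18103953602}$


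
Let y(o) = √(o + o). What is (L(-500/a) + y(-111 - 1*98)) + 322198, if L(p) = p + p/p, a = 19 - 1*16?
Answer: 966097/3 + I*√418 ≈ 3.2203e+5 + 20.445*I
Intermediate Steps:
y(o) = √2*√o (y(o) = √(2*o) = √2*√o)
a = 3 (a = 19 - 16 = 3)
L(p) = 1 + p (L(p) = p + 1 = 1 + p)
(L(-500/a) + y(-111 - 1*98)) + 322198 = ((1 - 500/3) + √2*√(-111 - 1*98)) + 322198 = ((1 - 500*⅓) + √2*√(-111 - 98)) + 322198 = ((1 - 500/3) + √2*√(-209)) + 322198 = (-497/3 + √2*(I*√209)) + 322198 = (-497/3 + I*√418) + 322198 = 966097/3 + I*√418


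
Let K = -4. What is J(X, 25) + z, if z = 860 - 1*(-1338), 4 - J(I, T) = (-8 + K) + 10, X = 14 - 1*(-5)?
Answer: 2204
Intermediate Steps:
X = 19 (X = 14 + 5 = 19)
J(I, T) = 6 (J(I, T) = 4 - ((-8 - 4) + 10) = 4 - (-12 + 10) = 4 - 1*(-2) = 4 + 2 = 6)
z = 2198 (z = 860 + 1338 = 2198)
J(X, 25) + z = 6 + 2198 = 2204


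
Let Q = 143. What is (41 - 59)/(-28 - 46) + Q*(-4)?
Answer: -21155/37 ≈ -571.76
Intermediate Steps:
(41 - 59)/(-28 - 46) + Q*(-4) = (41 - 59)/(-28 - 46) + 143*(-4) = -18/(-74) - 572 = -18*(-1/74) - 572 = 9/37 - 572 = -21155/37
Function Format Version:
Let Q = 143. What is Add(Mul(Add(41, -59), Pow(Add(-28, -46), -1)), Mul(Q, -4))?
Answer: Rational(-21155, 37) ≈ -571.76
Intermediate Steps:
Add(Mul(Add(41, -59), Pow(Add(-28, -46), -1)), Mul(Q, -4)) = Add(Mul(Add(41, -59), Pow(Add(-28, -46), -1)), Mul(143, -4)) = Add(Mul(-18, Pow(-74, -1)), -572) = Add(Mul(-18, Rational(-1, 74)), -572) = Add(Rational(9, 37), -572) = Rational(-21155, 37)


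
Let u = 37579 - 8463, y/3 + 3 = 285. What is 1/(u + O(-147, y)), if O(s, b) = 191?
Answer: 1/29307 ≈ 3.4122e-5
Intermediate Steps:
y = 846 (y = -9 + 3*285 = -9 + 855 = 846)
u = 29116
1/(u + O(-147, y)) = 1/(29116 + 191) = 1/29307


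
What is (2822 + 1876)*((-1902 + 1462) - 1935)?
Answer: -11157750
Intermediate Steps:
(2822 + 1876)*((-1902 + 1462) - 1935) = 4698*(-440 - 1935) = 4698*(-2375) = -11157750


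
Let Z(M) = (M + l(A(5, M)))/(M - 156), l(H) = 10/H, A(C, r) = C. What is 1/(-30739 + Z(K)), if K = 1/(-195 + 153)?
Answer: -6553/201432750 ≈ -3.2532e-5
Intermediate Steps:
K = -1/42 (K = 1/(-42) = -1/42 ≈ -0.023810)
Z(M) = (2 + M)/(-156 + M) (Z(M) = (M + 10/5)/(M - 156) = (M + 10*(1/5))/(-156 + M) = (M + 2)/(-156 + M) = (2 + M)/(-156 + M))
1/(-30739 + Z(K)) = 1/(-30739 + (2 - 1/42)/(-156 - 1/42)) = 1/(-30739 + (83/42)/(-6553/42)) = 1/(-30739 - 42/6553*83/42) = 1/(-30739 - 83/6553) = 1/(-201432750/6553) = -6553/201432750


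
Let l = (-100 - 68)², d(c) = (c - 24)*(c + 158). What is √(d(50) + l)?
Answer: 4*√2102 ≈ 183.39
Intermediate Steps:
d(c) = (-24 + c)*(158 + c)
l = 28224 (l = (-168)² = 28224)
√(d(50) + l) = √((-3792 + 50² + 134*50) + 28224) = √((-3792 + 2500 + 6700) + 28224) = √(5408 + 28224) = √33632 = 4*√2102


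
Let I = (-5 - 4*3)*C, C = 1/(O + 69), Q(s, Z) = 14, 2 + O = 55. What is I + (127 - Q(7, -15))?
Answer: 13769/122 ≈ 112.86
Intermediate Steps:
O = 53 (O = -2 + 55 = 53)
C = 1/122 (C = 1/(53 + 69) = 1/122 ≈ 0.0081967)
I = -17/122 (I = (-5 - 4*3)*(1/122) = (-5 - 12)*(1/122) = -17*1/122 = -17/122 ≈ -0.13934)
I + (127 - Q(7, -15)) = -17/122 + (127 - 1*14) = -17/122 + (127 - 14) = -17/122 + 113 = 13769/122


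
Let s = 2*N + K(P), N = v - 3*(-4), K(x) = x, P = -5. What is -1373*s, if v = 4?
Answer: -37071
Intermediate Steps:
N = 16 (N = 4 - 3*(-4) = 4 + 12 = 16)
s = 27 (s = 2*16 - 5 = 32 - 5 = 27)
-1373*s = -1373*27 = -37071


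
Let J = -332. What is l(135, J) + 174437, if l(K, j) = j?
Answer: 174105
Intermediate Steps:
l(135, J) + 174437 = -332 + 174437 = 174105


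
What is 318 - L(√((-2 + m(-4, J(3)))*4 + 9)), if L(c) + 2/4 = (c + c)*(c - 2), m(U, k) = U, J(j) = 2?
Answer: 697/2 + 4*I*√15 ≈ 348.5 + 15.492*I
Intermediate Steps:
L(c) = -½ + 2*c*(-2 + c) (L(c) = -½ + (c + c)*(c - 2) = -½ + (2*c)*(-2 + c) = -½ + 2*c*(-2 + c))
318 - L(√((-2 + m(-4, J(3)))*4 + 9)) = 318 - (-½ - 4*√((-2 - 4)*4 + 9) + 2*(√((-2 - 4)*4 + 9))²) = 318 - (-½ - 4*√(-6*4 + 9) + 2*(√(-6*4 + 9))²) = 318 - (-½ - 4*√(-24 + 9) + 2*(√(-24 + 9))²) = 318 - (-½ - 4*I*√15 + 2*(√(-15))²) = 318 - (-½ - 4*I*√15 + 2*(I*√15)²) = 318 - (-½ - 4*I*√15 + 2*(-15)) = 318 - (-½ - 4*I*√15 - 30) = 318 - (-61/2 - 4*I*√15) = 318 + (61/2 + 4*I*√15) = 697/2 + 4*I*√15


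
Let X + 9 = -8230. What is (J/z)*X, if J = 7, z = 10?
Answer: -57673/10 ≈ -5767.3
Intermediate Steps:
X = -8239 (X = -9 - 8230 = -8239)
(J/z)*X = (7/10)*(-8239) = -57673/10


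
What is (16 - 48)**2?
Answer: 1024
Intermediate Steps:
(16 - 48)**2 = (-32)**2 = 1024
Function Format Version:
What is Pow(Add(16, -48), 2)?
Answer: 1024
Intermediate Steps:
Pow(Add(16, -48), 2) = Pow(-32, 2) = 1024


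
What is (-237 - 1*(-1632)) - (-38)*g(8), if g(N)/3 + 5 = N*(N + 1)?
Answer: 9033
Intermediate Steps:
g(N) = -15 + 3*N*(1 + N) (g(N) = -15 + 3*(N*(N + 1)) = -15 + 3*(N*(1 + N)) = -15 + 3*N*(1 + N))
(-237 - 1*(-1632)) - (-38)*g(8) = (-237 - 1*(-1632)) - (-38)*(-15 + 3*8 + 3*8²) = (-237 + 1632) - (-38)*(-15 + 24 + 3*64) = 1395 - (-38)*(-15 + 24 + 192) = 1395 - (-38)*201 = 1395 - 1*(-7638) = 1395 + 7638 = 9033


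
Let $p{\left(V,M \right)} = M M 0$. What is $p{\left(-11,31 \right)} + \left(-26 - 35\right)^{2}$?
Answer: $3721$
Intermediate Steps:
$p{\left(V,M \right)} = 0$ ($p{\left(V,M \right)} = M^{2} \cdot 0 = 0$)
$p{\left(-11,31 \right)} + \left(-26 - 35\right)^{2} = 0 + \left(-26 - 35\right)^{2} = 0 + \left(-61\right)^{2} = 0 + 3721 = 3721$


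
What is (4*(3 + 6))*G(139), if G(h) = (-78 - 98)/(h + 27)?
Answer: -3168/83 ≈ -38.169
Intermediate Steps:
G(h) = -176/(27 + h)
(4*(3 + 6))*G(139) = (4*(3 + 6))*(-176/(27 + 139)) = (4*9)*(-176/166) = 36*(-176*1/166) = 36*(-88/83) = -3168/83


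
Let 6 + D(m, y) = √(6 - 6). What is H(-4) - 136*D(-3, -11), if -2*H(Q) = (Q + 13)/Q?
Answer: 6537/8 ≈ 817.13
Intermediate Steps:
H(Q) = -(13 + Q)/(2*Q) (H(Q) = -(Q + 13)/(2*Q) = -(13 + Q)/(2*Q))
D(m, y) = -6 (D(m, y) = -6 + √(6 - 6) = -6 + √0 = -6 + 0 = -6)
H(-4) - 136*D(-3, -11) = (½)*(-13 - 1*(-4))/(-4) - 136*(-6) = (½)*(-¼)*(-13 + 4) + 816 = (½)*(-¼)*(-9) + 816 = 9/8 + 816 = 6537/8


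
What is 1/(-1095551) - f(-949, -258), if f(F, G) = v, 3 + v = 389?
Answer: -422882687/1095551 ≈ -386.00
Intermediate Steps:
v = 386 (v = -3 + 389 = 386)
f(F, G) = 386
1/(-1095551) - f(-949, -258) = 1/(-1095551) - 1*386 = -1/1095551 - 386 = -422882687/1095551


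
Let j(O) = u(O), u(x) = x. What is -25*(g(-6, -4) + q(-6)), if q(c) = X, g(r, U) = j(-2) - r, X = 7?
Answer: -275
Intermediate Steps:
j(O) = O
g(r, U) = -2 - r
q(c) = 7
-25*(g(-6, -4) + q(-6)) = -25*((-2 - 1*(-6)) + 7) = -25*((-2 + 6) + 7) = -25*(4 + 7) = -25*11 = -275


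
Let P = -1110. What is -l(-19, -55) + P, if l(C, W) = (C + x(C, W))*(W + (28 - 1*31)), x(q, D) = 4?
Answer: -1980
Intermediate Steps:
l(C, W) = (-3 + W)*(4 + C) (l(C, W) = (C + 4)*(W + (28 - 1*31)) = (4 + C)*(W + (28 - 31)) = (4 + C)*(W - 3) = (4 + C)*(-3 + W) = (-3 + W)*(4 + C))
-l(-19, -55) + P = -(-12 - 3*(-19) + 4*(-55) - 19*(-55)) - 1110 = -(-12 + 57 - 220 + 1045) - 1110 = -1*870 - 1110 = -870 - 1110 = -1980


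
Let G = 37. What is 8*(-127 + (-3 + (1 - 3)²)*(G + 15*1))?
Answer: -600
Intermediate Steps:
8*(-127 + (-3 + (1 - 3)²)*(G + 15*1)) = 8*(-127 + (-3 + (1 - 3)²)*(37 + 15*1)) = 8*(-127 + (-3 + (-2)²)*(37 + 15)) = 8*(-127 + (-3 + 4)*52) = 8*(-127 + 1*52) = 8*(-127 + 52) = 8*(-75) = -600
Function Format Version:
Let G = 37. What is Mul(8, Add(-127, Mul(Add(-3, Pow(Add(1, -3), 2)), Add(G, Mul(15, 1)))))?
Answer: -600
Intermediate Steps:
Mul(8, Add(-127, Mul(Add(-3, Pow(Add(1, -3), 2)), Add(G, Mul(15, 1))))) = Mul(8, Add(-127, Mul(Add(-3, Pow(Add(1, -3), 2)), Add(37, Mul(15, 1))))) = Mul(8, Add(-127, Mul(Add(-3, Pow(-2, 2)), Add(37, 15)))) = Mul(8, Add(-127, Mul(Add(-3, 4), 52))) = Mul(8, Add(-127, Mul(1, 52))) = Mul(8, Add(-127, 52)) = Mul(8, -75) = -600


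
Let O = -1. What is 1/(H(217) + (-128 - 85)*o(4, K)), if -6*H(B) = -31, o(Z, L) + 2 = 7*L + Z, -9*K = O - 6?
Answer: -2/3161 ≈ -0.00063271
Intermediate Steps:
K = 7/9 (K = -(-1 - 6)/9 = -⅑*(-7) = 7/9 ≈ 0.77778)
o(Z, L) = -2 + Z + 7*L (o(Z, L) = -2 + (7*L + Z) = -2 + (Z + 7*L) = -2 + Z + 7*L)
H(B) = 31/6 (H(B) = -⅙*(-31) = 31/6)
1/(H(217) + (-128 - 85)*o(4, K)) = 1/(31/6 + (-128 - 85)*(-2 + 4 + 7*(7/9))) = 1/(31/6 - 213*(-2 + 4 + 49/9)) = 1/(31/6 - 213*67/9) = 1/(31/6 - 4757/3) = 1/(-3161/2) = -2/3161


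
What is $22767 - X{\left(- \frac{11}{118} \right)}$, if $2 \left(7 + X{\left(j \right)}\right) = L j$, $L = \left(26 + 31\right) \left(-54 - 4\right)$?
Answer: $\frac{2669149}{118} \approx 22620.0$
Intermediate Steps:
$L = -3306$ ($L = 57 \left(-58\right) = -3306$)
$X{\left(j \right)} = -7 - 1653 j$ ($X{\left(j \right)} = -7 + \frac{\left(-3306\right) j}{2} = -7 - 1653 j$)
$22767 - X{\left(- \frac{11}{118} \right)} = 22767 - \left(-7 - 1653 \left(- \frac{11}{118}\right)\right) = 22767 - \left(-7 - 1653 \left(\left(-11\right) \frac{1}{118}\right)\right) = 22767 - \left(-7 - - \frac{18183}{118}\right) = 22767 - \left(-7 + \frac{18183}{118}\right) = 22767 - \frac{17357}{118} = \frac{2669149}{118}$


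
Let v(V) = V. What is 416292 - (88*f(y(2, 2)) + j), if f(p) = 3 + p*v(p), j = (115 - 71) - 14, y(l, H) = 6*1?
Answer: 412830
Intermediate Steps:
y(l, H) = 6
j = 30 (j = 44 - 14 = 30)
f(p) = 3 + p² (f(p) = 3 + p*p = 3 + p²)
416292 - (88*f(y(2, 2)) + j) = 416292 - (88*(3 + 6²) + 30) = 416292 - (88*(3 + 36) + 30) = 416292 - (88*39 + 30) = 416292 - (3432 + 30) = 416292 - 1*3462 = 416292 - 3462 = 412830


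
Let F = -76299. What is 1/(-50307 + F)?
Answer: -1/126606 ≈ -7.8985e-6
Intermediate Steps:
1/(-50307 + F) = 1/(-50307 - 76299) = 1/(-126606) = -1/126606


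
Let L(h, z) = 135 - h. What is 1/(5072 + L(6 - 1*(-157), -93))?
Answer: 1/5044 ≈ 0.00019826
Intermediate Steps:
1/(5072 + L(6 - 1*(-157), -93)) = 1/(5072 + (135 - (6 - 1*(-157)))) = 1/(5072 + (135 - (6 + 157))) = 1/(5072 + (135 - 1*163)) = 1/(5072 + (135 - 163)) = 1/(5072 - 28) = 1/5044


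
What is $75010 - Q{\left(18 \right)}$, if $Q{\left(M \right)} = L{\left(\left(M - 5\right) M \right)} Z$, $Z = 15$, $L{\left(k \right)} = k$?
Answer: $71500$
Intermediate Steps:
$Q{\left(M \right)} = 15 M \left(-5 + M\right)$ ($Q{\left(M \right)} = \left(M - 5\right) M 15 = \left(-5 + M\right) M 15 = M \left(-5 + M\right) 15 = 15 M \left(-5 + M\right)$)
$75010 - Q{\left(18 \right)} = 75010 - 15 \cdot 18 \left(-5 + 18\right) = 75010 - 15 \cdot 18 \cdot 13 = 75010 - 3510 = 71500$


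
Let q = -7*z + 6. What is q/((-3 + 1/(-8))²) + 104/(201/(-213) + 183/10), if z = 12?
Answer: -15366416/7701875 ≈ -1.9952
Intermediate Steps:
q = -78 (q = -7*12 + 6 = -84 + 6 = -78)
q/((-3 + 1/(-8))²) + 104/(201/(-213) + 183/10) = -78/(-3 + 1/(-8))² + 104/(201/(-213) + 183/10) = -78/(-3 - ⅛)² + 104/(201*(-1/213) + 183*(⅒)) = -78/((-25/8)²) + 104/(-67/71 + 183/10) = -78/625/64 + 104/(12323/710) = -78*64/625 + 104*(710/12323) = -4992/625 + 73840/12323 = -15366416/7701875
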